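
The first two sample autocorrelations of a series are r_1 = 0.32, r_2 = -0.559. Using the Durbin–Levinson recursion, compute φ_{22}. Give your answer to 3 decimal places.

φ_{22} = (r_2 − r_1²) / (1 − r_1²)
r_1² = (0.32)² = 0.1024
Numerator = -0.559 − 0.1024 = -0.6614; denominator = 1 − 0.1024 = 0.8976
φ_{22} = -0.6614 / 0.8976 = -0.737

-0.737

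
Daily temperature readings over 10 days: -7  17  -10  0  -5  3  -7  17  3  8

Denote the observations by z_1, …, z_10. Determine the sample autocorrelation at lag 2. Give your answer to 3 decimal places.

Mean z̄ = (-7 + 17 − 10 + 0 − 5 + 3 − 7 + 17 + 3 + 8)/10 = 1.9000
Numerator Σ_{t=1}^{8}(z_t−z̄)(z_{t+2}−z̄) = 317.5800
Denominator Σ(z_t−z̄)² = 846.9000
r_2 = 317.5800 / 846.9000 = 0.375

0.375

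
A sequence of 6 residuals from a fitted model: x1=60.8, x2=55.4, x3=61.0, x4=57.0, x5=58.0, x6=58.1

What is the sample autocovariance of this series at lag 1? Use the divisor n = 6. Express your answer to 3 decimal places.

Mean x̄ = (60.8 + 55.4 + 61.0 + 57.0 + 58.0 + 58.1)/6 = 58.3833
Deviations: 2.4167, -2.9833, 2.6167, -1.3833, -0.3833, -0.2833
Σ_{t=1}^{5}(x_t−x̄)(x_{t+1}−x̄) = -17.9969
γ_1 = -17.9969 / 6 = -2.999

-2.999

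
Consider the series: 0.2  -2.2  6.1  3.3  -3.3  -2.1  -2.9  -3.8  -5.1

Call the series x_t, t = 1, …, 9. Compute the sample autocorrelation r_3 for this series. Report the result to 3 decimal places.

Mean x̄ = (0.2 − 2.2 + 6.1 + 3.3 − 3.3 − 2.1 − 2.9 − 3.8 − 5.1)/9 = -1.0889
Σ(x_t−x̄)(x_{t+3}−x̄) = (5.6568) + (2.4568) + (-7.2688) + (-7.9488) + (5.9946) + (4.0557) = 2.9463
Denominator Σ(x_t−x̄)² = 106.4689
r_3 = 2.9463 / 106.4689 = 0.028

0.028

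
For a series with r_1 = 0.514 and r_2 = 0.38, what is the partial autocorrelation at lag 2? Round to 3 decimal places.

0.157

φ_{22} = (r_2 − r_1²) / (1 − r_1²)
r_1² = (0.514)² = 0.264196
Numerator = 0.38 − 0.2642 = 0.1158; denominator = 1 − 0.2642 = 0.7358
φ_{22} = 0.1158 / 0.7358 = 0.157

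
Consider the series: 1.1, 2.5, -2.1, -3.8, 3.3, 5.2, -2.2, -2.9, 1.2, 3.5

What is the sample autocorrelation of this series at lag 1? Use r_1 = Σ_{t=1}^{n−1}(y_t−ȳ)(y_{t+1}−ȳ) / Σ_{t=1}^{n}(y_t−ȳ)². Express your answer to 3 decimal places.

0.054

Mean ȳ = (1.1 + 2.5 − 2.1 − 3.8 + 3.3 + 5.2 − 2.2 − 2.9 + 1.2 + 3.5)/10 = 0.5800
Numerator Σ_{t=1}^{9}(y_t−ȳ)(y_{t+1}−ȳ) = 4.7276
Denominator Σ(y_t−ȳ)² = 87.8160
r_1 = 4.7276 / 87.8160 = 0.054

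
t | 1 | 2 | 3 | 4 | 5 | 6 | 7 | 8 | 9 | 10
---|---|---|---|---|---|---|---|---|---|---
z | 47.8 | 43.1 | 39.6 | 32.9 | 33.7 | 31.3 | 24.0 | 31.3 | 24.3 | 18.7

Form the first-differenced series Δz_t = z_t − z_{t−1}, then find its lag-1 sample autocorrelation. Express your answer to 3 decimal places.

-0.483

First differences Δz: -4.7, -3.5, -6.7, 0.8, -2.4, -7.3, 7.3, -7.0, -5.6
Mean of differences = -3.2333
Numerator Σ(Δz_t−Δz̄)(Δz_{t+1}−Δz̄) = -86.2911
Denominator Σ(Δz_t−Δz̄)² = 178.4800
r_1(Δz) = -86.2911 / 178.4800 = -0.483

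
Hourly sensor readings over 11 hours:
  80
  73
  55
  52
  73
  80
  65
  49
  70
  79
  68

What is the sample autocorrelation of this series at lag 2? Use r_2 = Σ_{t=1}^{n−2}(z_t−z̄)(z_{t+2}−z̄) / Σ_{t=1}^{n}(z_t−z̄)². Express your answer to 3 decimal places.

Mean z̄ = (80 + 73 + 55 + 52 + 73 + 80 + 65 + 49 + 70 + 79 + 68)/11 = 67.6364
Numerator Σ_{t=1}^{9}(z_t−z̄)(z_{t+2}−z̄) = -962.9008
Denominator Σ(z_t−z̄)² = 1256.5455
r_2 = -962.9008 / 1256.5455 = -0.766

-0.766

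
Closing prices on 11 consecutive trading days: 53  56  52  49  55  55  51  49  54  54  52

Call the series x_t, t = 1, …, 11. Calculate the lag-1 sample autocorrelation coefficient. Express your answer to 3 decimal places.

Mean x̄ = (53 + 56 + 52 + 49 + 55 + 55 + 51 + 49 + 54 + 54 + 52)/11 = 52.7273
Numerator Σ_{t=1}^{10}(x_t−x̄)(x_{t+1}−x̄) = -3.6198
Denominator Σ(x_t−x̄)² = 56.1818
r_1 = -3.6198 / 56.1818 = -0.064

-0.064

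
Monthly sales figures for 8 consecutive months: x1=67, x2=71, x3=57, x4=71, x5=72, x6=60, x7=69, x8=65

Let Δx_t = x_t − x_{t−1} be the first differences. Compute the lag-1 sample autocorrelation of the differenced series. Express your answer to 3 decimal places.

-0.608

First differences Δx: 4, -14, 14, 1, -12, 9, -4
Mean of differences = -0.2857
Numerator Σ(Δx_t−Δx̄)(Δx_{t+1}−Δx̄) = -394.6531
Denominator Σ(Δx_t−Δx̄)² = 649.4286
r_1(Δx) = -394.6531 / 649.4286 = -0.608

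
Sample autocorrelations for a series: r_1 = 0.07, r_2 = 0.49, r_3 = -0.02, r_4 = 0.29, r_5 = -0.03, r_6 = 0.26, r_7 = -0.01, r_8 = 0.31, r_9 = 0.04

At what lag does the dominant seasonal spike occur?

The largest autocorrelation is r_2 = 0.49, with weaker echoes at lags 4 (0.29), 6 (0.26) and 8 (0.31); the remaining lags stay at or below 0.07.
The dominant spike at lag 2 indicates a seasonal period of 2.

2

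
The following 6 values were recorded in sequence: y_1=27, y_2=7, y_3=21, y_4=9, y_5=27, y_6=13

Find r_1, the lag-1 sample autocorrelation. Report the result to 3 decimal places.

Mean ȳ = (27 + 7 + 21 + 9 + 27 + 13)/6 = 17.3333
Deviations from mean: 9.6667, -10.3333, 3.6667, -8.3333, 9.6667, -4.3333
Σ(y_t−ȳ)(y_{t+1}−ȳ) = (-99.8889) + (-37.8889) + (-30.5556) + (-80.5556) + (-41.8889) = -290.7778
Denominator Σ(y_t−ȳ)² = 395.3333
r_1 = -290.7778 / 395.3333 = -0.736

-0.736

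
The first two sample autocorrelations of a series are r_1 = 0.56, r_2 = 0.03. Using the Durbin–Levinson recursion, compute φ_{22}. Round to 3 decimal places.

-0.413

φ_{22} = (r_2 − r_1²) / (1 − r_1²)
r_1² = (0.56)² = 0.3136
Numerator = 0.03 − 0.3136 = -0.2836; denominator = 1 − 0.3136 = 0.6864
φ_{22} = -0.2836 / 0.6864 = -0.413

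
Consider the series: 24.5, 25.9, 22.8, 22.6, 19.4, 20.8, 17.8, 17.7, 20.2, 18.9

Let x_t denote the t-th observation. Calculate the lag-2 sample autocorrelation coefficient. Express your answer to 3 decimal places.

Mean x̄ = (24.5 + 25.9 + 22.8 + 22.6 + 19.4 + 20.8 + 17.8 + 17.7 + 20.2 + 18.9)/10 = 21.0600
Numerator Σ_{t=1}^{8}(x_t−x̄)(x_{t+2}−x̄) = 26.4968
Denominator Σ(x_t−x̄)² = 70.8040
r_2 = 26.4968 / 70.8040 = 0.374

0.374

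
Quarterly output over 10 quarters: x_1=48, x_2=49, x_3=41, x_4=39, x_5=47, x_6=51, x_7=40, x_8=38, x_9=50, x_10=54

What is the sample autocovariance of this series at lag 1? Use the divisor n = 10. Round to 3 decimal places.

Mean x̄ = (48 + 49 + 41 + 39 + 47 + 51 + 40 + 38 + 50 + 54)/10 = 45.7000
Σ_{t=1}^{9}(x_t−x̄)(x_{t+1}−x̄) = 38.0100
γ_1 = 38.0100 / 10 = 3.801

3.801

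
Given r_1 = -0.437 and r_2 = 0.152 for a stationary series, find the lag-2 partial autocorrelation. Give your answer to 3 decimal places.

φ_{22} = (r_2 − r_1²) / (1 − r_1²)
r_1² = (-0.437)² = 0.190969
Numerator = 0.152 − 0.1910 = -0.0390; denominator = 1 − 0.1910 = 0.8090
φ_{22} = -0.0390 / 0.8090 = -0.048

-0.048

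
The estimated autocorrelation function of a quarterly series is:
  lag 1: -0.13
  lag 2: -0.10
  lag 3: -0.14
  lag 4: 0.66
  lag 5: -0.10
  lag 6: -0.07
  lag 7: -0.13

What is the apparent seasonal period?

The largest autocorrelation is r_4 = 0.66; the remaining lags stay at or below -0.07.
The dominant spike at lag 4 indicates a seasonal period of 4.

4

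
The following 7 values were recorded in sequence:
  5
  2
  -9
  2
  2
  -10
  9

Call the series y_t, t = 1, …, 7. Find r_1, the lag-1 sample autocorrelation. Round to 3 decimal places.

Mean ȳ = (5 + 2 − 9 + 2 + 2 − 10 + 9)/7 = 0.1429
Deviations from mean: 4.8571, 1.8571, -9.1429, 1.8571, 1.8571, -10.1429, 8.8571
Numerator Σ_{t=1}^{6}(y_t−ȳ)(y_{t+1}−ȳ) = -130.1633
Denominator Σ(y_t−ȳ)² = 298.8571
r_1 = -130.1633 / 298.8571 = -0.436

-0.436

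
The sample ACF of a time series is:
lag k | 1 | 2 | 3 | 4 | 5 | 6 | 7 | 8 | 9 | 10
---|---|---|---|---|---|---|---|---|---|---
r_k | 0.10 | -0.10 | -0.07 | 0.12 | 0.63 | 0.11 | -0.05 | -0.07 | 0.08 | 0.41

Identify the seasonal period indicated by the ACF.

5

The largest autocorrelation is r_5 = 0.63, with a weaker echo at lag 10 (0.41); the remaining lags stay at or below 0.12.
The dominant spike at lag 5 indicates a seasonal period of 5.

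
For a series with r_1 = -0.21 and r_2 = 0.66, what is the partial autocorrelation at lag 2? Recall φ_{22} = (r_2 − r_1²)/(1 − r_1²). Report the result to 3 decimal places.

0.644

φ_{22} = (r_2 − r_1²) / (1 − r_1²)
r_1² = (-0.21)² = 0.0441
Numerator = 0.66 − 0.0441 = 0.6159; denominator = 1 − 0.0441 = 0.9559
φ_{22} = 0.6159 / 0.9559 = 0.644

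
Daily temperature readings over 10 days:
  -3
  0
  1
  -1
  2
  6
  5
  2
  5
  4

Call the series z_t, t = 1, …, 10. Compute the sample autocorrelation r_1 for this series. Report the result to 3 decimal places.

Mean z̄ = (-3 + 0 + 1 − 1 + 2 + 6 + 5 + 2 + 5 + 4)/10 = 2.1000
Numerator Σ_{t=1}^{9}(z_t−z̄)(z_{t+1}−z̄) = 32.5900
Denominator Σ(z_t−z̄)² = 76.9000
r_1 = 32.5900 / 76.9000 = 0.424

0.424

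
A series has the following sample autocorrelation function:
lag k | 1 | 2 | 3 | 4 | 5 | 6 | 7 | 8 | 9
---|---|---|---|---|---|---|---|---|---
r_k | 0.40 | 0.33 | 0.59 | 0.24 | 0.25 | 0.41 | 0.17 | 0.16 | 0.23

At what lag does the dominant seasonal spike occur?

The largest autocorrelation is r_3 = 0.59, with a weaker echo at lag 6 (0.41); the remaining lags stay at or below 0.40. The elevated value at lag 1 (0.40), dropping to 0.33 at lag 2, reflects decaying short-term dependence rather than seasonality.
The dominant spike at lag 3 indicates a seasonal period of 3.

3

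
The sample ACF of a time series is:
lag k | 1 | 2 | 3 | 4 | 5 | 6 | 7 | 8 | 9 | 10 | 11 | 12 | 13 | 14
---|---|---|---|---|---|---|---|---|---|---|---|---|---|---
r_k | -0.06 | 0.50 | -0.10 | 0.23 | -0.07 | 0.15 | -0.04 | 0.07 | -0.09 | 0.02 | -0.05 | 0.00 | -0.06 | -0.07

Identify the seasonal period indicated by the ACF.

2

The largest autocorrelation is r_2 = 0.50, with weaker echoes at lags 4 (0.23) and 6 (0.15); the remaining lags stay at or below 0.07.
The dominant spike at lag 2 indicates a seasonal period of 2.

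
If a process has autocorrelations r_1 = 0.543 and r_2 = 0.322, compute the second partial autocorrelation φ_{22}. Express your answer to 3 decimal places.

φ_{22} = (r_2 − r_1²) / (1 − r_1²)
r_1² = (0.543)² = 0.294849
Numerator = 0.322 − 0.2948 = 0.0272; denominator = 1 − 0.2948 = 0.7052
φ_{22} = 0.0272 / 0.7052 = 0.039

0.039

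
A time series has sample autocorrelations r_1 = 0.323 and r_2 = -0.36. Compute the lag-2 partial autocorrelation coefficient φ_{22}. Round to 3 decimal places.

-0.518

φ_{22} = (r_2 − r_1²) / (1 − r_1²)
r_1² = (0.323)² = 0.104329
Numerator = -0.36 − 0.1043 = -0.4643; denominator = 1 − 0.1043 = 0.8957
φ_{22} = -0.4643 / 0.8957 = -0.518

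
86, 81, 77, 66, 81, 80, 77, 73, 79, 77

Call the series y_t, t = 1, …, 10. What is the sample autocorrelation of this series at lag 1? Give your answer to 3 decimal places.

Mean ȳ = (86 + 81 + 77 + 66 + 81 + 80 + 77 + 73 + 79 + 77)/10 = 77.7000
Numerator Σ_{t=1}^{9}(y_t−ȳ)(y_{t+1}−ȳ) = -3.0900
Denominator Σ(y_t−ȳ)² = 258.1000
r_1 = -3.0900 / 258.1000 = -0.012

-0.012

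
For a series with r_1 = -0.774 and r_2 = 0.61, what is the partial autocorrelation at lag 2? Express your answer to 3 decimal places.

0.027

φ_{22} = (r_2 − r_1²) / (1 − r_1²)
r_1² = (-0.774)² = 0.599076
Numerator = 0.61 − 0.5991 = 0.0109; denominator = 1 − 0.5991 = 0.4009
φ_{22} = 0.0109 / 0.4009 = 0.027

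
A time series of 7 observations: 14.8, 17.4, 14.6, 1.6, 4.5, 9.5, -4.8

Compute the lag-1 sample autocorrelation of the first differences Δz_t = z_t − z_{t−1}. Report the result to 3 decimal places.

First differences Δz: 2.6, -2.8, -13.0, 2.9, 5.0, -14.3
Mean of differences = -3.2667
Numerator Σ(Δz_t−Δz̄)(Δz_{t+1}−Δz̄) = -102.0578
Denominator Σ(Δz_t−Δz̄)² = 357.4733
r_1(Δz) = -102.0578 / 357.4733 = -0.285

-0.285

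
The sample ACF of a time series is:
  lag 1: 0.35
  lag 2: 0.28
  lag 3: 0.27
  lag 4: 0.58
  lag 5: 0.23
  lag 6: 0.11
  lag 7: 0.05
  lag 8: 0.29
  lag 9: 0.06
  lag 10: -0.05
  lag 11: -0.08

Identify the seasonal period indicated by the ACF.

The largest autocorrelation is r_4 = 0.58; the remaining lags stay at or below 0.35. The elevated value at lag 1 (0.35), dropping to 0.28 at lag 2, reflects decaying short-term dependence rather than seasonality.
The dominant spike at lag 4 indicates a seasonal period of 4.

4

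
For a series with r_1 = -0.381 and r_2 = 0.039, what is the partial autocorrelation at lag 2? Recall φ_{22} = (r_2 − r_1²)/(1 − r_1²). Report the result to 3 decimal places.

-0.124

φ_{22} = (r_2 − r_1²) / (1 − r_1²)
r_1² = (-0.381)² = 0.145161
Numerator = 0.039 − 0.1452 = -0.1062; denominator = 1 − 0.1452 = 0.8548
φ_{22} = -0.1062 / 0.8548 = -0.124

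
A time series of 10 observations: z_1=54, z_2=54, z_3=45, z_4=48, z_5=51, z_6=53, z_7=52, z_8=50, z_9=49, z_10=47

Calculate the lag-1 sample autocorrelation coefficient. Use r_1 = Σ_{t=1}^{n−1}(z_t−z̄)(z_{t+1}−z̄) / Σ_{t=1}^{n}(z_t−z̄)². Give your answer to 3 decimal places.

Mean z̄ = (54 + 54 + 45 + 48 + 51 + 53 + 52 + 50 + 49 + 47)/10 = 50.3000
Numerator Σ_{t=1}^{9}(z_t−z̄)(z_{t+1}−z̄) = 15.3100
Denominator Σ(z_t−z̄)² = 84.1000
r_1 = 15.3100 / 84.1000 = 0.182

0.182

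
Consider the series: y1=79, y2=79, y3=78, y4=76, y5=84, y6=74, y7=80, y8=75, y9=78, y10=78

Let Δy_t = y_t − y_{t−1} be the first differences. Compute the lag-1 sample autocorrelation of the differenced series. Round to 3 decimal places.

-0.834

First differences Δy: 0, -1, -2, 8, -10, 6, -5, 3, 0
Mean of differences = -0.1111
Numerator Σ(Δy_t−Δȳ)(Δy_{t+1}−Δȳ) = -199.1235
Denominator Σ(Δy_t−Δȳ)² = 238.8889
r_1(Δy) = -199.1235 / 238.8889 = -0.834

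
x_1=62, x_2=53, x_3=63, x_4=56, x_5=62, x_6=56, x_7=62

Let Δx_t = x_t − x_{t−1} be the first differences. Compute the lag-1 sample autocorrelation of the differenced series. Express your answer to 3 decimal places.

-0.811

First differences Δx: -9, 10, -7, 6, -6, 6
Mean of differences = 0.0000
Numerator Σ(Δx_t−Δx̄)(Δx_{t+1}−Δx̄) = -274.0000
Denominator Σ(Δx_t−Δx̄)² = 338.0000
r_1(Δx) = -274.0000 / 338.0000 = -0.811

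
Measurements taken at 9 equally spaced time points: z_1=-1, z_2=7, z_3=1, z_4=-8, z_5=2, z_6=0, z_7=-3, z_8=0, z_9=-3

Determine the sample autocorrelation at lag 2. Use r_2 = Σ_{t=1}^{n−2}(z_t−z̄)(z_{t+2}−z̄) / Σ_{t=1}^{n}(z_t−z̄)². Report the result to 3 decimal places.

-0.425

Mean z̄ = (-1 + 7 + 1 − 8 + 2 + 0 − 3 + 0 − 3)/9 = -0.5556
Numerator Σ_{t=1}^{7}(z_t−z̄)(z_{t+2}−z̄) = -57.0617
Denominator Σ(z_t−z̄)² = 134.2222
r_2 = -57.0617 / 134.2222 = -0.425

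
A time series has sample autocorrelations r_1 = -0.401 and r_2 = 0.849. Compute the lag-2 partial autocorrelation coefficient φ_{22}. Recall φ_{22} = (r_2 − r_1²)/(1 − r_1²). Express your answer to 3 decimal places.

0.820

φ_{22} = (r_2 − r_1²) / (1 − r_1²)
r_1² = (-0.401)² = 0.160801
Numerator = 0.849 − 0.1608 = 0.6882; denominator = 1 − 0.1608 = 0.8392
φ_{22} = 0.6882 / 0.8392 = 0.820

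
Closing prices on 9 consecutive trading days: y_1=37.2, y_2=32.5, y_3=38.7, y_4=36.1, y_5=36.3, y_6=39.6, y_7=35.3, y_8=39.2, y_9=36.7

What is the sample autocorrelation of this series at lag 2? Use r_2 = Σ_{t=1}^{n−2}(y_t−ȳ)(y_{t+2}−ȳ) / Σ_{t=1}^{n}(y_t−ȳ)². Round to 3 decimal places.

Mean ȳ = (37.2 + 32.5 + 38.7 + 36.1 + 36.3 + 39.6 + 35.3 + 39.2 + 36.7)/9 = 36.8444
Σ(y_t−ȳ)(y_{t+2}−ȳ) = (0.6598) + (3.2342) + (-1.0102) + (-2.0514) + (0.8409) + (6.4909) + (0.2231) = 8.3872
Denominator Σ(y_t−ȳ)² = 38.8422
r_2 = 8.3872 / 38.8422 = 0.216

0.216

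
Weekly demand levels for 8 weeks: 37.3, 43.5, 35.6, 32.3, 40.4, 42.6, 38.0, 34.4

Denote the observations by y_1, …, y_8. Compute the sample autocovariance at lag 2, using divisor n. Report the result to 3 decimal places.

Mean ȳ = (37.3 + 43.5 + 35.6 + 32.3 + 40.4 + 42.6 + 38.0 + 34.4)/8 = 38.0125
Deviations: -0.7125, 5.4875, -2.4125, -5.7125, 2.3875, 4.5875, -0.0125, -3.6125
Σ_{t=1}^{6}(y_t−ȳ)(y_{t+2}−ȳ) = -78.1966
γ_2 = -78.1966 / 8 = -9.775

-9.775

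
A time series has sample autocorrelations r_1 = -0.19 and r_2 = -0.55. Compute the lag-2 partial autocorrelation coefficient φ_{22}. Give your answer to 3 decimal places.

-0.608

φ_{22} = (r_2 − r_1²) / (1 − r_1²)
r_1² = (-0.19)² = 0.0361
Numerator = -0.55 − 0.0361 = -0.5861; denominator = 1 − 0.0361 = 0.9639
φ_{22} = -0.5861 / 0.9639 = -0.608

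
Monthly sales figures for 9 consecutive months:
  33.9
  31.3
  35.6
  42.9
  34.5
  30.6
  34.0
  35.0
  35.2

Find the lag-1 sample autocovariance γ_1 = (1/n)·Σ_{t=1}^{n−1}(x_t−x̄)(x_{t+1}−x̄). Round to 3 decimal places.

Mean x̄ = (33.9 + 31.3 + 35.6 + 42.9 + 34.5 + 30.6 + 34.0 + 35.0 + 35.2)/9 = 34.7778
Σ_{t=1}^{8}(x_t−x̄)(x_{t+1}−x̄) = 8.9462
γ_1 = 8.9462 / 9 = 0.994

0.994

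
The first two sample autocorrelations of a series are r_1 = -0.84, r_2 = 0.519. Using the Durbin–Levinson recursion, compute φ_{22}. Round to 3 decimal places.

φ_{22} = (r_2 − r_1²) / (1 − r_1²)
r_1² = (-0.84)² = 0.7056
Numerator = 0.519 − 0.7056 = -0.1866; denominator = 1 − 0.7056 = 0.2944
φ_{22} = -0.1866 / 0.2944 = -0.634

-0.634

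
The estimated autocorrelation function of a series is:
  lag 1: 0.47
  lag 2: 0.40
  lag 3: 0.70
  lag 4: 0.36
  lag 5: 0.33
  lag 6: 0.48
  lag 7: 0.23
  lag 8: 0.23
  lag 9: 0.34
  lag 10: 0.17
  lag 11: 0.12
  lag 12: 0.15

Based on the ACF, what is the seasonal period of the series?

3

The largest autocorrelation is r_3 = 0.70, with a weaker echo at lag 6 (0.48); the remaining lags stay at or below 0.47. The elevated value at lag 1 (0.47), dropping to 0.40 at lag 2, reflects decaying short-term dependence rather than seasonality.
The dominant spike at lag 3 indicates a seasonal period of 3.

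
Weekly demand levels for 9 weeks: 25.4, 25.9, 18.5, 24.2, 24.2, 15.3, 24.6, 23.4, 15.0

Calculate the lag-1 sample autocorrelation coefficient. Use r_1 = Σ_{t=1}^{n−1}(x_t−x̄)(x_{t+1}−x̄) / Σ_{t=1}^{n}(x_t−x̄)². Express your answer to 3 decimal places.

-0.273

Mean x̄ = (25.4 + 25.9 + 18.5 + 24.2 + 24.2 + 15.3 + 24.6 + 23.4 + 15.0)/9 = 21.8333
Numerator Σ_{t=1}^{8}(x_t−x̄)(x_{t+1}−x̄) = -41.2478
Denominator Σ(x_t−x̄)² = 151.0600
r_1 = -41.2478 / 151.0600 = -0.273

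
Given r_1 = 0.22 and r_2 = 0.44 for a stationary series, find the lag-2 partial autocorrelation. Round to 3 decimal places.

0.412

φ_{22} = (r_2 − r_1²) / (1 − r_1²)
r_1² = (0.22)² = 0.0484
Numerator = 0.44 − 0.0484 = 0.3916; denominator = 1 − 0.0484 = 0.9516
φ_{22} = 0.3916 / 0.9516 = 0.412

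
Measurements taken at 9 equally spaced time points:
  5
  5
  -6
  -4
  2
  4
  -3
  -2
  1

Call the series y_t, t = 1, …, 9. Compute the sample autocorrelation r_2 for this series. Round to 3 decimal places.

Mean ȳ = (5 + 5 − 6 − 4 + 2 + 4 − 3 − 2 + 1)/9 = 0.2222
Numerator Σ_{t=1}^{7}(y_t−ȳ)(y_{t+2}−ȳ) = -93.5432
Denominator Σ(y_t−ȳ)² = 135.5556
r_2 = -93.5432 / 135.5556 = -0.690

-0.690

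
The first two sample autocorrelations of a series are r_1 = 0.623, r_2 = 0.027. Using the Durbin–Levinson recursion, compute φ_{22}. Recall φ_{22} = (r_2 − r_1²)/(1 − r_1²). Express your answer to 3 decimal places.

φ_{22} = (r_2 − r_1²) / (1 − r_1²)
r_1² = (0.623)² = 0.388129
Numerator = 0.027 − 0.3881 = -0.3611; denominator = 1 − 0.3881 = 0.6119
φ_{22} = -0.3611 / 0.6119 = -0.590

-0.590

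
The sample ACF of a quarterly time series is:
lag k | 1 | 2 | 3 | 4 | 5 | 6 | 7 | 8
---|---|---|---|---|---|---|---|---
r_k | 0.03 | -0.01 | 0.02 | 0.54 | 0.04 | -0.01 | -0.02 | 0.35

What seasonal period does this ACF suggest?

4

The largest autocorrelation is r_4 = 0.54, with a weaker echo at lag 8 (0.35); the remaining lags stay at or below 0.04.
The dominant spike at lag 4 indicates a seasonal period of 4.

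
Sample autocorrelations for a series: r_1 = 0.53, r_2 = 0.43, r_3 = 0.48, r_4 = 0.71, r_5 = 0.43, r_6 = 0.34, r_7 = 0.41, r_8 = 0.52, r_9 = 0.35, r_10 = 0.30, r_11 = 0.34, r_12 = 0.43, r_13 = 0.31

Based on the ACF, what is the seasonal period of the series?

4

The largest autocorrelation is r_4 = 0.71; the remaining lags stay at or below 0.53. The elevated value at lag 1 (0.53), dropping to 0.43 at lag 2, reflects decaying short-term dependence rather than seasonality.
The dominant spike at lag 4 indicates a seasonal period of 4.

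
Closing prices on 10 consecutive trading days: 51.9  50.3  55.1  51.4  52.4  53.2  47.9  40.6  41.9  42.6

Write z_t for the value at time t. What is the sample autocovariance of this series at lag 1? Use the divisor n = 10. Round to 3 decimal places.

Mean z̄ = (51.9 + 50.3 + 55.1 + 51.4 + 52.4 + 53.2 + 47.9 + 40.6 + 41.9 + 42.6)/10 = 48.7300
Σ_{t=1}^{9}(z_t−z̄)(z_{t+1}−z̄) = 158.6231
γ_1 = 158.6231 / 10 = 15.862

15.862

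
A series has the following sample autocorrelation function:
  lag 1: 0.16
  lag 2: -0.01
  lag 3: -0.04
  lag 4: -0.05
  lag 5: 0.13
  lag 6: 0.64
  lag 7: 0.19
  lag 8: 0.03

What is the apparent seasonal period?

The largest autocorrelation is r_6 = 0.64; the remaining lags stay at or below 0.19.
The dominant spike at lag 6 indicates a seasonal period of 6.

6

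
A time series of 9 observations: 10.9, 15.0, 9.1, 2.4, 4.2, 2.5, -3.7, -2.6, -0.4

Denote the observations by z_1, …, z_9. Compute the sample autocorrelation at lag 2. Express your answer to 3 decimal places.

Mean z̄ = (10.9 + 15.0 + 9.1 + 2.4 + 4.2 + 2.5 − 3.7 − 2.6 − 0.4)/9 = 4.1556
Σ(z_t−z̄)(z_{t+2}−z̄) = (33.3475) + (-19.0380) + (0.2198) + (2.9064) + (-0.3491) + (11.1842) + (35.7864) = 64.0572
Denominator Σ(z_t−z̄)² = 321.4622
r_2 = 64.0572 / 321.4622 = 0.199

0.199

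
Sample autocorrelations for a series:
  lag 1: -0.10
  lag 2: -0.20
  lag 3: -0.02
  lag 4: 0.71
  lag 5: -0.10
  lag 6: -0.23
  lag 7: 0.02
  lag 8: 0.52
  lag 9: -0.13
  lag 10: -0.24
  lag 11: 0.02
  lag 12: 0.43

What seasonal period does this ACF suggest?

The largest autocorrelation is r_4 = 0.71, with weaker echoes at lags 8 (0.52) and 12 (0.43); the remaining lags stay at or below 0.02.
The dominant spike at lag 4 indicates a seasonal period of 4.

4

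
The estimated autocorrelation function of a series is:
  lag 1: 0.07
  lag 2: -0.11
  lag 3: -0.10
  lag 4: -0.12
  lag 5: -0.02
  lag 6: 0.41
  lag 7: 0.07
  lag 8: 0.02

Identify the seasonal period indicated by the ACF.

6

The largest autocorrelation is r_6 = 0.41; the remaining lags stay at or below 0.07.
The dominant spike at lag 6 indicates a seasonal period of 6.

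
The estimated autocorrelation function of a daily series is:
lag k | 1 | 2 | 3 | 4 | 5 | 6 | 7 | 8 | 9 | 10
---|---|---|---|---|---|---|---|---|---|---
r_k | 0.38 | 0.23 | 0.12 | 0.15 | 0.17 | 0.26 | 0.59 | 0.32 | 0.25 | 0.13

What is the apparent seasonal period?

The largest autocorrelation is r_7 = 0.59; the remaining lags stay at or below 0.38. The elevated value at lag 1 (0.38), dropping to 0.23 at lag 2, reflects decaying short-term dependence rather than seasonality.
The dominant spike at lag 7 indicates a seasonal period of 7.

7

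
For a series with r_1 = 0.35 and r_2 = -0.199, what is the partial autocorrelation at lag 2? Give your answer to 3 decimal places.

-0.366

φ_{22} = (r_2 − r_1²) / (1 − r_1²)
r_1² = (0.35)² = 0.1225
Numerator = -0.199 − 0.1225 = -0.3215; denominator = 1 − 0.1225 = 0.8775
φ_{22} = -0.3215 / 0.8775 = -0.366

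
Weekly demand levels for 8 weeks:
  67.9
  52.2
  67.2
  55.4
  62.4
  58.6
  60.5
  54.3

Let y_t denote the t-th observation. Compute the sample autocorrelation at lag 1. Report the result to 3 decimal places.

Mean ȳ = (67.9 + 52.2 + 67.2 + 55.4 + 62.4 + 58.6 + 60.5 + 54.3)/8 = 59.8125
Deviations from mean: 8.0875, -7.6125, 7.3875, -4.4125, 2.5875, -1.2125, 0.6875, -5.5125
Numerator Σ_{t=1}^{7}(y_t−ȳ)(y_{t+1}−ȳ) = -169.5789
Denominator Σ(y_t−ȳ)² = 236.4288
r_1 = -169.5789 / 236.4288 = -0.717

-0.717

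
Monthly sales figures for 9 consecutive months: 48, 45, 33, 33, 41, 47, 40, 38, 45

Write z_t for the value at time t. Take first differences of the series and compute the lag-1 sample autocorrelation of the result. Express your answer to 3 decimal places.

First differences Δz: -3, -12, 0, 8, 6, -7, -2, 7
Mean of differences = -0.3750
Numerator Σ(Δz_t−Δz̄)(Δz_{t+1}−Δz̄) = 39.2344
Denominator Σ(Δz_t−Δz̄)² = 353.8750
r_1(Δz) = 39.2344 / 353.8750 = 0.111

0.111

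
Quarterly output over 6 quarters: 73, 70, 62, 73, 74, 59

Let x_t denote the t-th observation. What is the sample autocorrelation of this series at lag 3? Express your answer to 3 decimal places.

Mean x̄ = (73 + 70 + 62 + 73 + 74 + 59)/6 = 68.5000
Σ(x_t−x̄)(x_{t+3}−x̄) = (20.2500) + (8.2500) + (61.7500) = 90.2500
Denominator Σ(x_t−x̄)² = 205.5000
r_3 = 90.2500 / 205.5000 = 0.439

0.439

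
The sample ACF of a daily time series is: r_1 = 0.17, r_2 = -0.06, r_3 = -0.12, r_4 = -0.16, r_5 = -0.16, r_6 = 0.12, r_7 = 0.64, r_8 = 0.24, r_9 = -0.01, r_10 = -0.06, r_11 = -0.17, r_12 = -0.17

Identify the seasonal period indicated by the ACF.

The largest autocorrelation is r_7 = 0.64; the remaining lags stay at or below 0.24.
The dominant spike at lag 7 indicates a seasonal period of 7.

7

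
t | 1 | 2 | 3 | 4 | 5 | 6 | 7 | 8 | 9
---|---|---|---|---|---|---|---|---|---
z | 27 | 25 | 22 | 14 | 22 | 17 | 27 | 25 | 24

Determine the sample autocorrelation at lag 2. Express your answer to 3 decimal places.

Mean z̄ = (27 + 25 + 22 + 14 + 22 + 17 + 27 + 25 + 24)/9 = 22.5556
Numerator Σ_{t=1}^{7}(z_t−z̄)(z_{t+2}−z̄) = 14.8272
Denominator Σ(z_t−z̄)² = 158.2222
r_2 = 14.8272 / 158.2222 = 0.094

0.094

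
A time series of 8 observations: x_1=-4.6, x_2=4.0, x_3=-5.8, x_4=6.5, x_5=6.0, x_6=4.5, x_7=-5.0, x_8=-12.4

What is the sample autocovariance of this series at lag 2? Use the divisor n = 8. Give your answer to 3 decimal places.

-3.824

Mean x̄ = (-4.6 + 4.0 − 5.8 + 6.5 + 6.0 + 4.5 − 5.0 − 12.4)/8 = -0.8500
Σ_{t=1}^{6}(x_t−x̄)(x_{t+2}−x̄) = -30.5950
γ_2 = -30.5950 / 8 = -3.824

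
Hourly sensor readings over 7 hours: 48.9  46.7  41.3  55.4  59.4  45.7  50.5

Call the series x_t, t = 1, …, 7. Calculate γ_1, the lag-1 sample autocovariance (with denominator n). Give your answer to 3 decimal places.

-0.999

Mean x̄ = (48.9 + 46.7 + 41.3 + 55.4 + 59.4 + 45.7 + 50.5)/7 = 49.7000
Σ_{t=1}^{6}(x_t−x̄)(x_{t+1}−x̄) = -6.9900
γ_1 = -6.9900 / 7 = -0.999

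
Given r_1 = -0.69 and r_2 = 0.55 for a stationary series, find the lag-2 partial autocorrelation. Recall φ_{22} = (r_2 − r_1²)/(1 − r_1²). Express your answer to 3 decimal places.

φ_{22} = (r_2 − r_1²) / (1 − r_1²)
r_1² = (-0.69)² = 0.4761
Numerator = 0.55 − 0.4761 = 0.0739; denominator = 1 − 0.4761 = 0.5239
φ_{22} = 0.0739 / 0.5239 = 0.141

0.141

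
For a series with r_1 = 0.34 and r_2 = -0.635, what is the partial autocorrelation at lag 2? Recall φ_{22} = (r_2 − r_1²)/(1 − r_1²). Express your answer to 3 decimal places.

φ_{22} = (r_2 − r_1²) / (1 − r_1²)
r_1² = (0.34)² = 0.1156
Numerator = -0.635 − 0.1156 = -0.7506; denominator = 1 − 0.1156 = 0.8844
φ_{22} = -0.7506 / 0.8844 = -0.849

-0.849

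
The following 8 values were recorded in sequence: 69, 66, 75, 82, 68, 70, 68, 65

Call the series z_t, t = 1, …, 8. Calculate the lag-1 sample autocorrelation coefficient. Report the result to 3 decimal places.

Mean z̄ = (69 + 66 + 75 + 82 + 68 + 70 + 68 + 65)/8 = 70.3750
Deviations from mean: -1.3750, -4.3750, 4.6250, 11.6250, -2.3750, -0.3750, -2.3750, -5.3750
Σ(z_t−z̄)(z_{t+1}−z̄) = (6.0156) + (-20.2344) + (53.7656) + (-27.6094) + (0.8906) + (0.8906) + (12.7656) = 26.4844
Denominator Σ(z_t−z̄)² = 217.8750
r_1 = 26.4844 / 217.8750 = 0.122

0.122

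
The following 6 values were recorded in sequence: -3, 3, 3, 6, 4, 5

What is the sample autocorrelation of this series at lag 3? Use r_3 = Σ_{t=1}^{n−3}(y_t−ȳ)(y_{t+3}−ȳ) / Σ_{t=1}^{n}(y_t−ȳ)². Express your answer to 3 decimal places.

Mean ȳ = (-3 + 3 + 3 + 6 + 4 + 5)/6 = 3.0000
Deviations from mean: -6.0000, 0.0000, 0.0000, 3.0000, 1.0000, 2.0000
Σ(y_t−ȳ)(y_{t+3}−ȳ) = (-18.0000) + (0.0000) + (0.0000) = -18.0000
Denominator Σ(y_t−ȳ)² = 50.0000
r_3 = -18.0000 / 50.0000 = -0.360

-0.360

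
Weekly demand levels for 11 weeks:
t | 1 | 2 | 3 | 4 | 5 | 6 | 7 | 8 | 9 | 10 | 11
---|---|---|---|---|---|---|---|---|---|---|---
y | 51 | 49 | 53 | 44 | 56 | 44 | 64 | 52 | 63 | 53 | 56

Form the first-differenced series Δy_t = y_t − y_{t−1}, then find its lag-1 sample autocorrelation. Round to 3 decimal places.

First differences Δy: -2, 4, -9, 12, -12, 20, -12, 11, -10, 3
Mean of differences = 0.5000
Numerator Σ(Δy_t−Δȳ)(Δy_{t+1}−Δȳ) = -1050.2500
Denominator Σ(Δy_t−Δȳ)² = 1160.5000
r_1(Δy) = -1050.2500 / 1160.5000 = -0.905

-0.905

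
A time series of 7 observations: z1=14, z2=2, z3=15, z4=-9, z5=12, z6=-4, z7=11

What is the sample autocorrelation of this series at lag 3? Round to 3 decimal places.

Mean z̄ = (14 + 2 + 15 − 9 + 12 − 4 + 11)/7 = 5.8571
Deviations from mean: 8.1429, -3.8571, 9.1429, -14.8571, 6.1429, -9.8571, 5.1429
Σ(z_t−z̄)(z_{t+3}−z̄) = (-120.9796) + (-23.6939) + (-90.1224) + (-76.4082) = -311.2041
Denominator Σ(z_t−z̄)² = 546.8571
r_3 = -311.2041 / 546.8571 = -0.569

-0.569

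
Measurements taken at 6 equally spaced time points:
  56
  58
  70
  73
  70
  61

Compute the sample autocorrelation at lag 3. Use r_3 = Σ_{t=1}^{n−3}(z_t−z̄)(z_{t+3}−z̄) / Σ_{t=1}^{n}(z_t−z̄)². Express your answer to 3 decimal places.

-0.491

Mean z̄ = (56 + 58 + 70 + 73 + 70 + 61)/6 = 64.6667
Deviations from mean: -8.6667, -6.6667, 5.3333, 8.3333, 5.3333, -3.6667
Σ(z_t−z̄)(z_{t+3}−z̄) = (-72.2222) + (-35.5556) + (-19.5556) = -127.3333
Denominator Σ(z_t−z̄)² = 259.3333
r_3 = -127.3333 / 259.3333 = -0.491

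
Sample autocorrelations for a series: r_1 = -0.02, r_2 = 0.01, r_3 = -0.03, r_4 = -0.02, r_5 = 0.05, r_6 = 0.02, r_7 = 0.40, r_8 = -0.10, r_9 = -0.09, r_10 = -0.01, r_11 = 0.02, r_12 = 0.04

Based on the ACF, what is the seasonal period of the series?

7

The largest autocorrelation is r_7 = 0.40; the remaining lags stay at or below 0.05.
The dominant spike at lag 7 indicates a seasonal period of 7.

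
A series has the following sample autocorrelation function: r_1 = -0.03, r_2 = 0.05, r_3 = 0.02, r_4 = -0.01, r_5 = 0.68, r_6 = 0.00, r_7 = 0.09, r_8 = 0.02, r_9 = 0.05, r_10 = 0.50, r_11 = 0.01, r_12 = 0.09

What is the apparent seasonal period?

5

The largest autocorrelation is r_5 = 0.68, with a weaker echo at lag 10 (0.50); the remaining lags stay at or below 0.09.
The dominant spike at lag 5 indicates a seasonal period of 5.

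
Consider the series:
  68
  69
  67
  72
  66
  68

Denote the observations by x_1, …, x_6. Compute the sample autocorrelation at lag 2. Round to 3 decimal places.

0.224

Mean x̄ = (68 + 69 + 67 + 72 + 66 + 68)/6 = 68.3333
Deviations from mean: -0.3333, 0.6667, -1.3333, 3.6667, -2.3333, -0.3333
Numerator Σ_{t=1}^{4}(x_t−x̄)(x_{t+2}−x̄) = 4.7778
Denominator Σ(x_t−x̄)² = 21.3333
r_2 = 4.7778 / 21.3333 = 0.224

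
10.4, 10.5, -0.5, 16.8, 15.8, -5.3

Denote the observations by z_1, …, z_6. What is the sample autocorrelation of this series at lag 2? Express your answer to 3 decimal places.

Mean z̄ = (10.4 + 10.5 − 0.5 + 16.8 + 15.8 − 5.3)/6 = 7.9500
Σ(z_t−z̄)(z_{t+2}−z̄) = (-20.7025) + (22.5675) + (-66.3325) + (-117.2625) = -181.7300
Denominator Σ(z_t−z̄)² = 399.4150
r_2 = -181.7300 / 399.4150 = -0.455

-0.455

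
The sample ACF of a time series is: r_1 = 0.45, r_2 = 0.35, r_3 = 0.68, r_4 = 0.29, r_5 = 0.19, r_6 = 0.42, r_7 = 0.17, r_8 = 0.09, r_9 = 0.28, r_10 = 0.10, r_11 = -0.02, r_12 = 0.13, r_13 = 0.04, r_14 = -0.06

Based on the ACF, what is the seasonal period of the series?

The largest autocorrelation is r_3 = 0.68; the remaining lags stay at or below 0.45. The elevated value at lag 1 (0.45), dropping to 0.35 at lag 2, reflects decaying short-term dependence rather than seasonality.
The dominant spike at lag 3 indicates a seasonal period of 3.

3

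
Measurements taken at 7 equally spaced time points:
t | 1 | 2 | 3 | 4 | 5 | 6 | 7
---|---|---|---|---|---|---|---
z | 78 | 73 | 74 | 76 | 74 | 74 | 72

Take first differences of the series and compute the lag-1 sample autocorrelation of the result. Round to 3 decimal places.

-0.219

First differences Δz: -5, 1, 2, -2, 0, -2
Mean of differences = -1.0000
Numerator Σ(Δz_t−Δz̄)(Δz_{t+1}−Δz̄) = -7.0000
Denominator Σ(Δz_t−Δz̄)² = 32.0000
r_1(Δz) = -7.0000 / 32.0000 = -0.219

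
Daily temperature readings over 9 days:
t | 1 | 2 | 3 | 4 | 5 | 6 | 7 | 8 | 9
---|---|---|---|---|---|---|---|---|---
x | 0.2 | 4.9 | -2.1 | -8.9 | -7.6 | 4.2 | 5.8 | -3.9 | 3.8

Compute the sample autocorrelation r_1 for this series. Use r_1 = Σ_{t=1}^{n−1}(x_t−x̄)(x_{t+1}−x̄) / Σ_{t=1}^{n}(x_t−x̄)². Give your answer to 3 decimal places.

0.118

Mean x̄ = (0.2 + 4.9 − 2.1 − 8.9 − 7.6 + 4.2 + 5.8 − 3.9 + 3.8)/9 = -0.4000
Numerator Σ_{t=1}^{8}(x_t−x̄)(x_{t+1}−x̄) = 28.8200
Denominator Σ(x_t−x̄)² = 244.9200
r_1 = 28.8200 / 244.9200 = 0.118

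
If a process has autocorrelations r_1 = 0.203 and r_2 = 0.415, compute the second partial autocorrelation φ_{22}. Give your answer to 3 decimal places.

φ_{22} = (r_2 − r_1²) / (1 − r_1²)
r_1² = (0.203)² = 0.041209
Numerator = 0.415 − 0.0412 = 0.3738; denominator = 1 − 0.0412 = 0.9588
φ_{22} = 0.3738 / 0.9588 = 0.390

0.390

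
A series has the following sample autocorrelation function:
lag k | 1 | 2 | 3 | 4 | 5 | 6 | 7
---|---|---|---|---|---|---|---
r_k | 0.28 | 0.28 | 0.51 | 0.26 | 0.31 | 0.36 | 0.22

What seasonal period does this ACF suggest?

The largest autocorrelation is r_3 = 0.51, with a weaker echo at lag 6 (0.36); the remaining lags stay at or below 0.31.
The dominant spike at lag 3 indicates a seasonal period of 3.

3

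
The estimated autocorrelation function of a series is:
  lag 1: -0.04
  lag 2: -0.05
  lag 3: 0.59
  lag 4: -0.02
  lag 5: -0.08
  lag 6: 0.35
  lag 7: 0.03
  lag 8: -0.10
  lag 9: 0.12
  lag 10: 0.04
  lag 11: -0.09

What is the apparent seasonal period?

The largest autocorrelation is r_3 = 0.59, with a weaker echo at lag 6 (0.35); the remaining lags stay at or below 0.12.
The dominant spike at lag 3 indicates a seasonal period of 3.

3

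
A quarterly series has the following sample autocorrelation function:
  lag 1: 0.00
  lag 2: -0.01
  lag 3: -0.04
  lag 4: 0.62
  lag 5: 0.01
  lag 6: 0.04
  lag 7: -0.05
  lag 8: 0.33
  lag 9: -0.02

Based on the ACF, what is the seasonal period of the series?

The largest autocorrelation is r_4 = 0.62, with a weaker echo at lag 8 (0.33); the remaining lags stay at or below 0.04.
The dominant spike at lag 4 indicates a seasonal period of 4.

4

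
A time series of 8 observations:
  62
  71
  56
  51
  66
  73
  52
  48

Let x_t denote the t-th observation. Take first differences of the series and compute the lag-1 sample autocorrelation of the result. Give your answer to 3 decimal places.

First differences Δx: 9, -15, -5, 15, 7, -21, -4
Mean of differences = -2.0000
Numerator Σ(Δx_t−Δx̄)(Δx_{t+1}−Δx̄) = -135.0000
Denominator Σ(Δx_t−Δx̄)² = 1034.0000
r_1(Δx) = -135.0000 / 1034.0000 = -0.131

-0.131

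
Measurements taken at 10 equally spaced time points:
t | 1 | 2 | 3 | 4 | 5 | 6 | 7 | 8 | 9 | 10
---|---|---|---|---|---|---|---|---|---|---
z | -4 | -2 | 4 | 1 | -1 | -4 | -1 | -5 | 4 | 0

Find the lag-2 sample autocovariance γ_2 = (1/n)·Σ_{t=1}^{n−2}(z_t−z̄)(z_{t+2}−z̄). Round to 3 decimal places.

Mean z̄ = (-4 − 2 + 4 + 1 − 1 − 4 − 1 − 5 + 4 + 0)/10 = -0.8000
Σ_{t=1}^{8}(z_t−z̄)(z_{t+2}−z̄) = -15.0800
γ_2 = -15.0800 / 10 = -1.508

-1.508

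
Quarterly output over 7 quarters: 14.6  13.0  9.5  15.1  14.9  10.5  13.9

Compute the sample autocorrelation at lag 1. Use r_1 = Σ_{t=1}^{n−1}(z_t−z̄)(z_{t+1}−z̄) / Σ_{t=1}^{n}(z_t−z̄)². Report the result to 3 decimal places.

-0.342

Mean z̄ = (14.6 + 13.0 + 9.5 + 15.1 + 14.9 + 10.5 + 13.9)/7 = 13.0714
Deviations from mean: 1.5286, -0.0714, -3.5714, 2.0286, 1.8286, -2.5714, 0.8286
Σ(z_t−z̄)(z_{t+1}−z̄) = (-0.1092) + (0.2551) + (-7.2449) + (3.7094) + (-4.7020) + (-2.1306) = -10.2222
Denominator Σ(z_t−z̄)² = 29.8543
r_1 = -10.2222 / 29.8543 = -0.342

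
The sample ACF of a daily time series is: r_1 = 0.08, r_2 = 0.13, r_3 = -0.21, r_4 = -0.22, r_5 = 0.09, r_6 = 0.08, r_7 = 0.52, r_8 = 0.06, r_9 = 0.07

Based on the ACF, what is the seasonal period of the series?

7

The largest autocorrelation is r_7 = 0.52; the remaining lags stay at or below 0.13.
The dominant spike at lag 7 indicates a seasonal period of 7.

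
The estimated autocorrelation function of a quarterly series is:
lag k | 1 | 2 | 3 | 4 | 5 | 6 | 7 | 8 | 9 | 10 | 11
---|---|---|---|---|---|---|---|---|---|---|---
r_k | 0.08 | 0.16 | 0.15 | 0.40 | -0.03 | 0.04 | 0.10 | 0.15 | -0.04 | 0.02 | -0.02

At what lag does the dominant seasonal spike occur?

The largest autocorrelation is r_4 = 0.40; the remaining lags stay at or below 0.16.
The dominant spike at lag 4 indicates a seasonal period of 4.

4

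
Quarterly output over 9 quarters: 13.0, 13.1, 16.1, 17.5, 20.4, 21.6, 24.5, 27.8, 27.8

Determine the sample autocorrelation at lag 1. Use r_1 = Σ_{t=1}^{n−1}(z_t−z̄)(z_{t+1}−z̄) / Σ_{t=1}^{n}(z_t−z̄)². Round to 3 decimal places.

0.715

Mean z̄ = (13.0 + 13.1 + 16.1 + 17.5 + 20.4 + 21.6 + 24.5 + 27.8 + 27.8)/9 = 20.2000
Numerator Σ_{t=1}^{8}(z_t−z̄)(z_{t+1}−z̄) = 187.5000
Denominator Σ(z_t−z̄)² = 262.3600
r_1 = 187.5000 / 262.3600 = 0.715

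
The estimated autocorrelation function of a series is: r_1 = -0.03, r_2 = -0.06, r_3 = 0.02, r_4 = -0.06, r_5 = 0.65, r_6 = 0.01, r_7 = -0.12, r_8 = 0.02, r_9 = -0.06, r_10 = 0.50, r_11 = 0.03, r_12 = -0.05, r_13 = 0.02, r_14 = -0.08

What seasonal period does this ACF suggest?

5

The largest autocorrelation is r_5 = 0.65, with a weaker echo at lag 10 (0.50); the remaining lags stay at or below 0.03.
The dominant spike at lag 5 indicates a seasonal period of 5.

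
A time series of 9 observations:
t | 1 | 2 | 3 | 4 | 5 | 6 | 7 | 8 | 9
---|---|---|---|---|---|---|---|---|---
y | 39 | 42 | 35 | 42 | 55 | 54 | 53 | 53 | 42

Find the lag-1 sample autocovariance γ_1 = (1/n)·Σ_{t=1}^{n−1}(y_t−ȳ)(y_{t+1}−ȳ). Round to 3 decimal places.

Mean ȳ = (39 + 42 + 35 + 42 + 55 + 54 + 53 + 53 + 42)/9 = 46.1111
Σ_{t=1}^{8}(y_t−ȳ)(y_{t+1}−ȳ) = 227.6543
γ_1 = 227.6543 / 9 = 25.295

25.295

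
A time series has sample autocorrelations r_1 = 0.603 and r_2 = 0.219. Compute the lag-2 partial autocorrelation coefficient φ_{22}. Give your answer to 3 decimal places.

-0.227

φ_{22} = (r_2 − r_1²) / (1 − r_1²)
r_1² = (0.603)² = 0.363609
Numerator = 0.219 − 0.3636 = -0.1446; denominator = 1 − 0.3636 = 0.6364
φ_{22} = -0.1446 / 0.6364 = -0.227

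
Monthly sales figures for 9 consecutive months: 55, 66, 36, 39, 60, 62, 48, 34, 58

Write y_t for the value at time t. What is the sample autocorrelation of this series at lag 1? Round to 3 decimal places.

Mean ȳ = (55 + 66 + 36 + 39 + 60 + 62 + 48 + 34 + 58)/9 = 50.8889
Numerator Σ_{t=1}^{8}(y_t−ȳ)(y_{t+1}−ȳ) = -96.3457
Denominator Σ(y_t−ȳ)² = 1158.8889
r_1 = -96.3457 / 1158.8889 = -0.083

-0.083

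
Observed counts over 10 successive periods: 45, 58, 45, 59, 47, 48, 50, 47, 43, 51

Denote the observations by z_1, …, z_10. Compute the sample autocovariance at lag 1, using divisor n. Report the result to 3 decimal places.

-13.459

Mean z̄ = (45 + 58 + 45 + 59 + 47 + 48 + 50 + 47 + 43 + 51)/10 = 49.3000
Σ_{t=1}^{9}(z_t−z̄)(z_{t+1}−z̄) = -134.5900
γ_1 = -134.5900 / 10 = -13.459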